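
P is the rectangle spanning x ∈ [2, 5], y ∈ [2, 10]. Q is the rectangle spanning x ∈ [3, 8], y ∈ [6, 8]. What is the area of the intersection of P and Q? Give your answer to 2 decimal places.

4.00

|P∩Q|: x∈[3,5], y∈[6,8] → 2·2 = 4.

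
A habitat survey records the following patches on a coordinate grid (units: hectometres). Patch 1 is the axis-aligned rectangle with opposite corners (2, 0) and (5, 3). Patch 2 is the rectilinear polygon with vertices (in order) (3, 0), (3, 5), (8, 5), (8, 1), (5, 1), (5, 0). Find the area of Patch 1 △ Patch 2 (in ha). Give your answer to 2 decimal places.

|Patch 1| = 9, |Patch 2| = 22, |Patch 1∩Patch 2| = 6.
|Patch 1 △ Patch 2| = |Patch 1| + |Patch 2| − 2·|Patch 1∩Patch 2| = 9 + 22 − 12 = 19.00.

19.00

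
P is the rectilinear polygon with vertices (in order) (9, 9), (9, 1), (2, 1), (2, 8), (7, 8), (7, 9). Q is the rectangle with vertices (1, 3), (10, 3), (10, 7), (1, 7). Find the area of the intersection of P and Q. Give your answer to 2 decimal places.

28.00

The intersection is the polygon with vertices (9,3), (2,3), (2,7), (9,7).
By the shoelace formula its area is 28.00.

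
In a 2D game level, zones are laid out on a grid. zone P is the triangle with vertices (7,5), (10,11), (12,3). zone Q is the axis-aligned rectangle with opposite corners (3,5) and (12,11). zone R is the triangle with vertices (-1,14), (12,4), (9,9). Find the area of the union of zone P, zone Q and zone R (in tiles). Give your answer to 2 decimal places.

By inclusion–exclusion:
Individual areas: |zone P| = 18, |zone Q| = 54, |zone R| = 17.5.
|zone P∩zone Q| = 13.5.
|zone P∩zone R| = 5.2877.
|zone Q∩zone R| = 13.9962.
|zone P∩zone Q∩zone R| = 4.9972.
|zone P ∪ zone Q ∪ zone R| = 89.5 − 32.7839 + 4.9972 = 61.71.

61.71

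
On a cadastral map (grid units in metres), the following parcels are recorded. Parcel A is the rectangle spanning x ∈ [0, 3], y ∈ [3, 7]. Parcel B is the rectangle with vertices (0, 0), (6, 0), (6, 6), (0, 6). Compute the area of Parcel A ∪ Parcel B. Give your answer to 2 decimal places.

By inclusion–exclusion:
Individual areas: |Parcel A| = 12, |Parcel B| = 36.
|Parcel A∩Parcel B|: x∈[0,3], y∈[3,6] → 3·3 = 9.
|Parcel A ∪ Parcel B| = 48 − 9 = 39.00.

39.00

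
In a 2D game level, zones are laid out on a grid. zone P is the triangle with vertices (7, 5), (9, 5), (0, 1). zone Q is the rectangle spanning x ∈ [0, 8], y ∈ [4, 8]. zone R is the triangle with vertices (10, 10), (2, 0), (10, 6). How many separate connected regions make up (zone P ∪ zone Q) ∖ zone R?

4

(zone P ∪ zone Q) ∖ zone R splits into 4 disjoint pieces (area 0.0606, area 0.1667, area 1.4229, area 27.1).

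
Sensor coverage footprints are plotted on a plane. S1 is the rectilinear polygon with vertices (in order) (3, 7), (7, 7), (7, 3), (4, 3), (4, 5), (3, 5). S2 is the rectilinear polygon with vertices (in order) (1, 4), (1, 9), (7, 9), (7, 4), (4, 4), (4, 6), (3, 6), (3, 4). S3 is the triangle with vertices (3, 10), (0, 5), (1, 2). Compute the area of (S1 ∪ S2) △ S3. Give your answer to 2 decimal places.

|S1 ∪ S2| = 32.
|(S1 ∪ S2) ∩ S3| = 3.9917.
|(S1 ∪ S2) △ S3| = 32 + 7 − 7.9833 = 31.02.

31.02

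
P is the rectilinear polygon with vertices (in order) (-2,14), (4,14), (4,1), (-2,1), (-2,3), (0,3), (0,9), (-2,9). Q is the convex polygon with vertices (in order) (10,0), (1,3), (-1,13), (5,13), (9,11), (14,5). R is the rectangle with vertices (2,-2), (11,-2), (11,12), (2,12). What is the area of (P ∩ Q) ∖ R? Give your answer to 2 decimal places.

|P ∩ Q| = 41.4.
|(P ∩ Q) ∩ R| = 19.3333.
|(P ∩ Q) ∖ R| = 41.4 − 19.3333 = 22.07.

22.07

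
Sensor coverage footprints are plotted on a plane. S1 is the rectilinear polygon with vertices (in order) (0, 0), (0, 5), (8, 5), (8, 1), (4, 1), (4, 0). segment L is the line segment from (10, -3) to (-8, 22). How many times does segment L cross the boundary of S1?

2

The segment meets the boundary at (4.24,5), (7.12,1).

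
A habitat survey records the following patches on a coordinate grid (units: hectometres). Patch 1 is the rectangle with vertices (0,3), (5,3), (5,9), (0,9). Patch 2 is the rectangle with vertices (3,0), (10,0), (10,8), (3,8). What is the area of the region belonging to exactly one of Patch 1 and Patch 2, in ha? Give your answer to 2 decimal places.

66.00

|Patch 1∩Patch 2|: x∈[3,5], y∈[3,8] → 2·5 = 10.
|Patch 1 △ Patch 2| = |Patch 1| + |Patch 2| − 2·|Patch 1∩Patch 2| = 30 + 56 − 20 = 66.00.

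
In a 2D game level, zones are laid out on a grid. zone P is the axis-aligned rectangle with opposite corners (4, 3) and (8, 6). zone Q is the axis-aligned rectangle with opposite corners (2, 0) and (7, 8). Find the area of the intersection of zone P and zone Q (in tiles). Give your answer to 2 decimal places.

|zone P∩zone Q|: x∈[4,7], y∈[3,6] → 3·3 = 9.

9.00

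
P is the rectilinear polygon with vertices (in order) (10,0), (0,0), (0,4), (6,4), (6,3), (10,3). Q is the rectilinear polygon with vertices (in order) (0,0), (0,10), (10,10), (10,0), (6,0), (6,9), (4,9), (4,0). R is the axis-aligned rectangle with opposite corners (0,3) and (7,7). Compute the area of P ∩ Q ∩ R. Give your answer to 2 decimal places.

4.00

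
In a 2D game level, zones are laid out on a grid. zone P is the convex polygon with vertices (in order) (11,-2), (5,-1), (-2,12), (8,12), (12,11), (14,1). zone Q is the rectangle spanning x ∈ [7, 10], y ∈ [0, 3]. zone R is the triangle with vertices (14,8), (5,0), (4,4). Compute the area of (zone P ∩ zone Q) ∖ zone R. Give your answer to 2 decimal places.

8.16

|zone P ∩ zone Q| = 9.
|(zone P ∩ zone Q) ∩ zone R| = 0.8403.
|(zone P ∩ zone Q) ∖ zone R| = 9 − 0.8403 = 8.16.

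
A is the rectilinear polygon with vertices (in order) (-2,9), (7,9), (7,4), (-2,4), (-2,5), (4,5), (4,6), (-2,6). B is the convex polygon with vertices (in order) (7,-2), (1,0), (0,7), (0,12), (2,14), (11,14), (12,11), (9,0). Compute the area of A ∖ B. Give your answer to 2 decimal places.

8.43

|A| = 39, |A∩B| = 30.5714.
|A ∖ B| = |A| − |A∩B| = 39 − 30.5714 = 8.43.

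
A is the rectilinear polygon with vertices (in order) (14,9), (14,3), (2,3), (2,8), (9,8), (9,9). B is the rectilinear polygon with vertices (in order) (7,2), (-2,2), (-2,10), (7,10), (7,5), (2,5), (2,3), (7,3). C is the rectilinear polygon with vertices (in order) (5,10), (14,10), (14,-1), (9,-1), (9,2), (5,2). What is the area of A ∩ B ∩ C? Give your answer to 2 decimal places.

6.00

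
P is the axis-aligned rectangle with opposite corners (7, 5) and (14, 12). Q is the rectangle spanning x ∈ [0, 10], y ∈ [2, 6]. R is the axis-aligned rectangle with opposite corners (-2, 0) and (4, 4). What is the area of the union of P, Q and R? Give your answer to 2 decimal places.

102.00

By inclusion–exclusion:
Individual areas: |P| = 49, |Q| = 40, |R| = 24.
|P∩Q|: x∈[7,10], y∈[5,6] → 3·1 = 3.
|P∩R| = 0 (no overlap).
|Q∩R|: x∈[0,4], y∈[2,4] → 4·2 = 8.
|P∩Q∩R| = 0.
|P ∪ Q ∪ R| = 113 − 11 + 0 = 102.00.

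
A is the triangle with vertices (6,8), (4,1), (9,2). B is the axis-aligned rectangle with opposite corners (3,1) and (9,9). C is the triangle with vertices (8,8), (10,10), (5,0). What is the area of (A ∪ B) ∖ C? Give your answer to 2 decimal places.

|A ∪ B| = 48.
|(A ∪ B) ∩ C| = 4.4375.
|(A ∪ B) ∖ C| = 48 − 4.4375 = 43.56.

43.56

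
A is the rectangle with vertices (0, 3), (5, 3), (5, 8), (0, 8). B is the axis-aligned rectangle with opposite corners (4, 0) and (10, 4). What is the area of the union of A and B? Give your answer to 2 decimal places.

48.00

By inclusion–exclusion:
Individual areas: |A| = 25, |B| = 24.
|A∩B|: x∈[4,5], y∈[3,4] → 1·1 = 1.
|A ∪ B| = 49 − 1 = 48.00.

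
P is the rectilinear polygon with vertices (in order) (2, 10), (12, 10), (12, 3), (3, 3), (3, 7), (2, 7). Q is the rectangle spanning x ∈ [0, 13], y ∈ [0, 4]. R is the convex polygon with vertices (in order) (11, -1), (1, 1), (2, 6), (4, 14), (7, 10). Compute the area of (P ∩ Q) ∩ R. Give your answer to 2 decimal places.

6.36

The region (P ∩ Q) ∩ R is the polygon with vertices (3,3), (3,4), (9.182,4), (9.546,3).
By the shoelace formula its area is 6.36.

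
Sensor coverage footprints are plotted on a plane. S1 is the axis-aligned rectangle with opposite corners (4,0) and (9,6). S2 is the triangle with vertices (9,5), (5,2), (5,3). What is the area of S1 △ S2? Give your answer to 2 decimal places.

28.00

|S1| = 30, |S2| = 2, |S1∩S2| = 2.
|S1 △ S2| = |S1| + |S2| − 2·|S1∩S2| = 30 + 2 − 4 = 28.00.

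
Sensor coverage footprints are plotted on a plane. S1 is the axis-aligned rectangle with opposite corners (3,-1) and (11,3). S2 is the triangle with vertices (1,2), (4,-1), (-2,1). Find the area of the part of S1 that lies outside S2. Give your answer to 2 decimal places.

31.67

|S1| = 32, |S1∩S2| = 0.3333.
|S1 ∖ S2| = |S1| − |S1∩S2| = 32 − 0.3333 = 31.67.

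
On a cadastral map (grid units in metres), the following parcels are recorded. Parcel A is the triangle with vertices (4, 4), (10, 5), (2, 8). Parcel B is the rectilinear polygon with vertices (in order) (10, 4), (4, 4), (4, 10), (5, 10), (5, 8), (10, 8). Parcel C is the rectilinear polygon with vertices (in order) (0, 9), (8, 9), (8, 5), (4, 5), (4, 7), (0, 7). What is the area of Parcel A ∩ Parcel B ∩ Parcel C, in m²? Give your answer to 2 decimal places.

6.00

The intersection is the polygon with vertices (4,7), (4,7.25), (8,5.75), (8,5), (4,5).
By the shoelace formula its area is 6.00.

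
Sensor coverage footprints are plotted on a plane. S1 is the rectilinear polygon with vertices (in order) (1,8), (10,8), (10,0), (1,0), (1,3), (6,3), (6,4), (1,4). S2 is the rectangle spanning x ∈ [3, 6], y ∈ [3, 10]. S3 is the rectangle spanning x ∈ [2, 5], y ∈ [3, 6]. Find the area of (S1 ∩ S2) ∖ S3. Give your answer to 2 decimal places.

8.00

|S1 ∩ S2| = 12.
|(S1 ∩ S2) ∩ S3| = 4.
|(S1 ∩ S2) ∖ S3| = 12 − 4 = 8.00.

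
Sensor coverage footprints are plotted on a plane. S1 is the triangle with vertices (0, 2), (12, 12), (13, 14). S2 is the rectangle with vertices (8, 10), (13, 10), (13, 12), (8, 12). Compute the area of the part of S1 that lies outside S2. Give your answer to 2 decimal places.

4.90

|S1| = 7, |S1∩S2| = 2.1.
|S1 ∖ S2| = |S1| − |S1∩S2| = 7 − 2.1 = 4.90.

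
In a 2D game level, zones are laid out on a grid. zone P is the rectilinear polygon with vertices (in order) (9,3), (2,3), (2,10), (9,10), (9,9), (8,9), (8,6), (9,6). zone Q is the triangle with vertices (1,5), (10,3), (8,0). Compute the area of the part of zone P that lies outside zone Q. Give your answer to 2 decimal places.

40.16

|zone P| = 46, |zone P∩zone Q| = 5.8429.
|zone P ∖ zone Q| = |zone P| − |zone P∩zone Q| = 46 − 5.8429 = 40.16.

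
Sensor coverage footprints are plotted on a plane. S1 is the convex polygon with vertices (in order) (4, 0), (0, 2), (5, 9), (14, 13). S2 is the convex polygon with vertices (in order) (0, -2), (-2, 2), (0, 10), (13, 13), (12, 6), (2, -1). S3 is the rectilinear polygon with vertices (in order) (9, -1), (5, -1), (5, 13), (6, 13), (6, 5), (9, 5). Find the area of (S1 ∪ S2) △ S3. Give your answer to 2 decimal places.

130.22

|S1 ∪ S2| = 130.761.
|(S1 ∪ S2) ∩ S3| = 16.2692.
|(S1 ∪ S2) △ S3| = 130.761 + 32 − 32.5385 = 130.22.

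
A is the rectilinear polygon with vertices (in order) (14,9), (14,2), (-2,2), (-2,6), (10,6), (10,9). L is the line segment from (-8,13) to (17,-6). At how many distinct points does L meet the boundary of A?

The segment meets the boundary at (6.474,2), (1.211,6).

2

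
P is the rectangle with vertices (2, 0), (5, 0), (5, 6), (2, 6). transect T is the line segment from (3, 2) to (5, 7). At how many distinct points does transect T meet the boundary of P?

The segment meets the boundary at (4.6,6).

1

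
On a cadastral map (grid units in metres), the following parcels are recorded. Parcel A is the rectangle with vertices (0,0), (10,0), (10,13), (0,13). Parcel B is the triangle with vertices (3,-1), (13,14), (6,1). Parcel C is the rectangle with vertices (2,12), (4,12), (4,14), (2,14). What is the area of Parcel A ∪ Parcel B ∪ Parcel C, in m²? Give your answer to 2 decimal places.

134.02

By inclusion–exclusion:
Individual areas: |Parcel A| = 130, |Parcel B| = 12.5, |Parcel C| = 4.
|Parcel A∩Parcel B| = 10.4762.
|Parcel A∩Parcel C|: x∈[2,4], y∈[12,13] → 2·1 = 2.
|Parcel B∩Parcel C| = 0.
|Parcel A∩Parcel B∩Parcel C| = 0.
|Parcel A ∪ Parcel B ∪ Parcel C| = 146.5 − 12.4762 + 0 = 134.02.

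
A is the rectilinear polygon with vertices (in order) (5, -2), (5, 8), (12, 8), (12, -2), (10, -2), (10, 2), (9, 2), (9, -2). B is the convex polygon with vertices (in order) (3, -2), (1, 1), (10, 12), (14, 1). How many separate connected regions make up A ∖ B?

A ∖ B splits into 4 disjoint pieces (area 4.3636, area 1.8232, area 0.4091, area 4.3636).

4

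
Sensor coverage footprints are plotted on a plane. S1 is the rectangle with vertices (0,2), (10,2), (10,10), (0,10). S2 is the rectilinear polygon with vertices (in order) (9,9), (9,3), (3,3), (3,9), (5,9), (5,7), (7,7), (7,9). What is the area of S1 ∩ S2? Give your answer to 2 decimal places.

32.00

The intersection is the polygon with vertices (9,3), (3,3), (3,9), (5,9), (5,7), (7,7), (7,9), (9,9).
By the shoelace formula its area is 32.00.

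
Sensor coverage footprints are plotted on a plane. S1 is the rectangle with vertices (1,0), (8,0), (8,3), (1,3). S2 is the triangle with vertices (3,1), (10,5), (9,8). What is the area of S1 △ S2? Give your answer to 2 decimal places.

|S1| = 21, |S2| = 12.5, |S1∩S2| = 1.7857.
|S1 △ S2| = |S1| + |S2| − 2·|S1∩S2| = 21 + 12.5 − 3.5714 = 29.93.

29.93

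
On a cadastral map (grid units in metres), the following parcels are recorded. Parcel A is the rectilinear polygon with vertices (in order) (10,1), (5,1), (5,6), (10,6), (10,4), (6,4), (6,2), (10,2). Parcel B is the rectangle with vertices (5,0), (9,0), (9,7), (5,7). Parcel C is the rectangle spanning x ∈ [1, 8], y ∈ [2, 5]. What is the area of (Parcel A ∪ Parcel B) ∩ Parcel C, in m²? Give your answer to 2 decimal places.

The region (Parcel A ∪ Parcel B) ∩ Parcel C is the polygon with vertices (5,5), (8,5), (8,2), (5,2).
By the shoelace formula its area is 9.00.

9.00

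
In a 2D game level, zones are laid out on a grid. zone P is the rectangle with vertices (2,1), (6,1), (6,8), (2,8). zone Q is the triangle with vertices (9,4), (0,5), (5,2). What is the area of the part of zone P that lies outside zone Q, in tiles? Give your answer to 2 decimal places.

20.73

|zone P| = 28, |zone P∩zone Q| = 7.2722.
|zone P ∖ zone Q| = |zone P| − |zone P∩zone Q| = 28 − 7.2722 = 20.73.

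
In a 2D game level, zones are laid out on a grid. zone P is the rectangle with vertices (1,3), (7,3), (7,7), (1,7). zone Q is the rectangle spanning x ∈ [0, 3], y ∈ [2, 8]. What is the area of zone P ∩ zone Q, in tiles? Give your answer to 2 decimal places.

8.00

|zone P∩zone Q|: x∈[1,3], y∈[3,7] → 2·4 = 8.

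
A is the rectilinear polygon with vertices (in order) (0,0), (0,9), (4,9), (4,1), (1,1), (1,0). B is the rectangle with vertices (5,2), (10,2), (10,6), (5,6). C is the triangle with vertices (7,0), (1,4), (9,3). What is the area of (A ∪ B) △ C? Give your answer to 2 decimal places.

51.79

|A ∪ B| = 53.
|(A ∪ B) ∩ C| = 7.1042.
|(A ∪ B) △ C| = 53 + 13 − 14.2083 = 51.79.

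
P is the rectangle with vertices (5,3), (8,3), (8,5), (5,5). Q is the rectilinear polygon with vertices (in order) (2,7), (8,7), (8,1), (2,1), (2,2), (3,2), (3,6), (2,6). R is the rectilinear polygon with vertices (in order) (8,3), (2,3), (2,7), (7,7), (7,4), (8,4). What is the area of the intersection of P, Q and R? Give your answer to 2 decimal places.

The intersection is the polygon with vertices (5,3), (5,5), (7,5), (7,4), (8,4), (8,3).
By the shoelace formula its area is 5.00.

5.00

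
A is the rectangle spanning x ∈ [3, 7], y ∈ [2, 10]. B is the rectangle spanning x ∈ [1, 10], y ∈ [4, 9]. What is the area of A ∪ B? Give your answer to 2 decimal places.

By inclusion–exclusion:
Individual areas: |A| = 32, |B| = 45.
|A∩B|: x∈[3,7], y∈[4,9] → 4·5 = 20.
|A ∪ B| = 77 − 20 = 57.00.

57.00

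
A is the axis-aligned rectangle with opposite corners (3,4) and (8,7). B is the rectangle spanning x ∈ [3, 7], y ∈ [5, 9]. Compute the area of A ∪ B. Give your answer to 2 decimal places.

By inclusion–exclusion:
Individual areas: |A| = 15, |B| = 16.
|A∩B|: x∈[3,7], y∈[5,7] → 4·2 = 8.
|A ∪ B| = 31 − 8 = 23.00.

23.00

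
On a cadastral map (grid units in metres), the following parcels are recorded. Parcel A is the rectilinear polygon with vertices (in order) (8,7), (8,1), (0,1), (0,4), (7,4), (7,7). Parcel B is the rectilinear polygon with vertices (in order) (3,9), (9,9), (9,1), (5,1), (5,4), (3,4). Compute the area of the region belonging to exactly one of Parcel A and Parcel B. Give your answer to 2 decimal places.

45.00

|Parcel A| = 27, |Parcel B| = 42, |Parcel A∩Parcel B| = 12.
|Parcel A △ Parcel B| = |Parcel A| + |Parcel B| − 2·|Parcel A∩Parcel B| = 27 + 42 − 24 = 45.00.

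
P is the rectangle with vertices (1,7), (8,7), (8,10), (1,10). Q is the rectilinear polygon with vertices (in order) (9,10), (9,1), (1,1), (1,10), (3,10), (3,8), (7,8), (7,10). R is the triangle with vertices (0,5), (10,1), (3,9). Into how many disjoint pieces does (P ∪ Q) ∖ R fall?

2

(P ∪ Q) ∖ R splits into 2 disjoint pieces (area 31.2381, area 16).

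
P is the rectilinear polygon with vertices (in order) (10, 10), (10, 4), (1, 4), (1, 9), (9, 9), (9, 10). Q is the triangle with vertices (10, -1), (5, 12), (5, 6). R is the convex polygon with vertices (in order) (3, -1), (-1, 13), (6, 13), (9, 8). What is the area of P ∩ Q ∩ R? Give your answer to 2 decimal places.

The intersection is the polygon with vertices (5,6), (5,9), (6.154,9), (7.439,5.659), (6.379,4.069).
By the shoelace formula its area is 7.71.

7.71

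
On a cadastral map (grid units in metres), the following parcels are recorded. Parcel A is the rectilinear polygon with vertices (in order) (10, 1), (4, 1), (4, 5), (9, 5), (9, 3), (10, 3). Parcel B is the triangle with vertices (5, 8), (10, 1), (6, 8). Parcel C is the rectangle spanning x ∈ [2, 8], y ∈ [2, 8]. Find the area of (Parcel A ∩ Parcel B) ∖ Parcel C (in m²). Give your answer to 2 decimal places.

|Parcel A ∩ Parcel B| = 1.1429.
|(Parcel A ∩ Parcel B) ∩ Parcel C| = 0.4429.
|(Parcel A ∩ Parcel B) ∖ Parcel C| = 1.1429 − 0.4429 = 0.70.

0.70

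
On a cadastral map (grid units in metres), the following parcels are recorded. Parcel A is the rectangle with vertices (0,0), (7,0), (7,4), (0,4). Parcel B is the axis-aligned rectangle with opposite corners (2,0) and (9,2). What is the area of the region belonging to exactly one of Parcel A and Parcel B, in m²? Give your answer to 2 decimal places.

22.00

|Parcel A∩Parcel B|: x∈[2,7], y∈[0,2] → 5·2 = 10.
|Parcel A △ Parcel B| = |Parcel A| + |Parcel B| − 2·|Parcel A∩Parcel B| = 28 + 14 − 20 = 22.00.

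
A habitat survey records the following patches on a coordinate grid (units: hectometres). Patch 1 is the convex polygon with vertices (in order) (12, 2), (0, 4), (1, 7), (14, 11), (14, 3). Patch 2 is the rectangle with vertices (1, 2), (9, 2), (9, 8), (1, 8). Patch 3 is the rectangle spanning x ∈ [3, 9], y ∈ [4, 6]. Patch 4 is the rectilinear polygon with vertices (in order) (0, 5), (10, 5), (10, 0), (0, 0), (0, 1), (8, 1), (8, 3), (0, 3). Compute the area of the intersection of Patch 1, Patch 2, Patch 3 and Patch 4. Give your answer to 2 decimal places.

6.00

The intersection is the polygon with vertices (3,4), (3,5), (9,5), (9,4).
By the shoelace formula its area is 6.00.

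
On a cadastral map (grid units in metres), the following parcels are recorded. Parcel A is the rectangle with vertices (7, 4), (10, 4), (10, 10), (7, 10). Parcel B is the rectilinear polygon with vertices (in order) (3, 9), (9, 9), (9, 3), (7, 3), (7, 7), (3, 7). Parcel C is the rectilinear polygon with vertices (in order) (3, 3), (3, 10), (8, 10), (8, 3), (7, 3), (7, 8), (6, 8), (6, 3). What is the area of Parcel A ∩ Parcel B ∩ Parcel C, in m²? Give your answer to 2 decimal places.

5.00

The intersection is the polygon with vertices (8,9), (8,4), (7,4), (7,7), (7,8), (7,9).
By the shoelace formula its area is 5.00.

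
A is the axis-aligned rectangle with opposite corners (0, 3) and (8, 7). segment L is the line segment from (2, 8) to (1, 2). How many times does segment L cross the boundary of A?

The segment meets the boundary at (1.167,3), (1.833,7).

2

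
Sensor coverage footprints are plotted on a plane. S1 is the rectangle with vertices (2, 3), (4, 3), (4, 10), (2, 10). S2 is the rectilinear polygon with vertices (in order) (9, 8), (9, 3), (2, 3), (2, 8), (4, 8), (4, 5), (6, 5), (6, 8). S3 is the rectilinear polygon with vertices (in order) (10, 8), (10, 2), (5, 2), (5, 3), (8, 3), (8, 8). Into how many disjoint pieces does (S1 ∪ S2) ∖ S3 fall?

(S1 ∪ S2) ∖ S3 is a single connected region.

1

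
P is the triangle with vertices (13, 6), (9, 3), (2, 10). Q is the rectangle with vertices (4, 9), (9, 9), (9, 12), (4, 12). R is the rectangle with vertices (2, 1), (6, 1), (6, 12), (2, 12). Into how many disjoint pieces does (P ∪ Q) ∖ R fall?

2

(P ∪ Q) ∖ R splits into 2 disjoint pieces (area 19.4091, area 9).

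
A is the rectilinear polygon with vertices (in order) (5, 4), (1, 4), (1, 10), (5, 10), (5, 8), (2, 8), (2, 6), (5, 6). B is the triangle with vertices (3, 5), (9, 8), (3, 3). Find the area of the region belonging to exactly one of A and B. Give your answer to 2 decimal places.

|A| = 18, |B| = 6, |A∩B| = 2.7333.
|A △ B| = |A| + |B| − 2·|A∩B| = 18 + 6 − 5.4667 = 18.53.

18.53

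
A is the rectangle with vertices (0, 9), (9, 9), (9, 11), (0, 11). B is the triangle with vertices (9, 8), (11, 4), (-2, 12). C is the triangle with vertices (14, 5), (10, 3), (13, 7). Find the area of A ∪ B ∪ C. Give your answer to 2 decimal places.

By inclusion–exclusion:
Individual areas: |A| = 18, |B| = 18, |C| = 5.
|A∩B| = 4.4567.
|A∩C| = 0.
|B∩C| = 0.0118.
|A∩B∩C| = 0.
|A ∪ B ∪ C| = 41 − 4.4686 + 0 = 36.53.

36.53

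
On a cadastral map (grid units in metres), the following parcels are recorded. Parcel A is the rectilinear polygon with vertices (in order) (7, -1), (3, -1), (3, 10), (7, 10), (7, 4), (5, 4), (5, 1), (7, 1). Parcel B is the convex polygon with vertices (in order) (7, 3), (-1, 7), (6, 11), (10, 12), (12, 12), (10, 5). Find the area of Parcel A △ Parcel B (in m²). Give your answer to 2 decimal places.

56.89

|Parcel A| = 38, |Parcel B| = 64, |Parcel A∩Parcel B| = 22.5536.
|Parcel A △ Parcel B| = |Parcel A| + |Parcel B| − 2·|Parcel A∩Parcel B| = 38 + 64 − 45.1071 = 56.89.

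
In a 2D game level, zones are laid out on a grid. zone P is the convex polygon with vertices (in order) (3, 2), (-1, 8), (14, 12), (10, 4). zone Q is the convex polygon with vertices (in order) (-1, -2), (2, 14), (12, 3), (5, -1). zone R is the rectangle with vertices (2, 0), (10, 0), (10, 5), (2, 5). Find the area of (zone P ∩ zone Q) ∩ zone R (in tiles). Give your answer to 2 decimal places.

The region (zone P ∩ zone Q) ∩ zone R is the polygon with vertices (3,2), (2,3.5), (2,5), (10,5), (10,4).
By the shoelace formula its area is 16.25.

16.25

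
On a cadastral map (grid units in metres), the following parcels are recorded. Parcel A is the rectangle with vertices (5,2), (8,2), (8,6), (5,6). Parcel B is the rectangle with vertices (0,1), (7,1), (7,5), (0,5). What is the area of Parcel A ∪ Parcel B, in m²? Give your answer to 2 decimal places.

By inclusion–exclusion:
Individual areas: |Parcel A| = 12, |Parcel B| = 28.
|Parcel A∩Parcel B|: x∈[5,7], y∈[2,5] → 2·3 = 6.
|Parcel A ∪ Parcel B| = 40 − 6 = 34.00.

34.00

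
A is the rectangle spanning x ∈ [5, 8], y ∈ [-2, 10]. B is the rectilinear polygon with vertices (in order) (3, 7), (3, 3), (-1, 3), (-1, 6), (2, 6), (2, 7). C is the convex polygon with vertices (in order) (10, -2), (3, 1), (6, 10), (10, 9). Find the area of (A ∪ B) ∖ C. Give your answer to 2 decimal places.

19.50

|A ∪ B| = 49.
|(A ∪ B) ∩ C| = 29.5.
|(A ∪ B) ∖ C| = 49 − 29.5 = 19.50.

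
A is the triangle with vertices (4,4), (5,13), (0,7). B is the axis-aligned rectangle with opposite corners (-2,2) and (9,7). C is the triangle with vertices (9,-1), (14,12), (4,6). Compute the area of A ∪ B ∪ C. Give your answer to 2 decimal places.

99.55

By inclusion–exclusion:
Individual areas: |A| = 19.5, |B| = 55, |C| = 50.
|A∩B| = 6.5.
|A∩C| = 0.0458.
|B∩C| = 18.4524.
|A∩B∩C| = 0.0458.
|A ∪ B ∪ C| = 124.5 − 24.9982 + 0.0458 = 99.55.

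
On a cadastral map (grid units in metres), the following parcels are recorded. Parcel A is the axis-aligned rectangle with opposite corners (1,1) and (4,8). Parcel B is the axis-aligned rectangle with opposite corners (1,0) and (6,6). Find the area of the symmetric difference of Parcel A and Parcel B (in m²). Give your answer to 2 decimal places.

|Parcel A∩Parcel B|: x∈[1,4], y∈[1,6] → 3·5 = 15.
|Parcel A △ Parcel B| = |Parcel A| + |Parcel B| − 2·|Parcel A∩Parcel B| = 21 + 30 − 30 = 21.00.

21.00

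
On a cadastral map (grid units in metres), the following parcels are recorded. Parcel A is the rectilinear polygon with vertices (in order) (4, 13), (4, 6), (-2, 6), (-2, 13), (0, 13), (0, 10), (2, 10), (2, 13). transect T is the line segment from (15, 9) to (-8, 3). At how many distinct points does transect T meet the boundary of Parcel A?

The segment meets the boundary at (3.5,6), (4,6.13).

2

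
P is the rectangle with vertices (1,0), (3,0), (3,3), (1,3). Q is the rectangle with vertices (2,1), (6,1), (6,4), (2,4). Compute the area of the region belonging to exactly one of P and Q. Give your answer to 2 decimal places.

14.00

|P∩Q|: x∈[2,3], y∈[1,3] → 1·2 = 2.
|P △ Q| = |P| + |Q| − 2·|P∩Q| = 6 + 12 − 4 = 14.00.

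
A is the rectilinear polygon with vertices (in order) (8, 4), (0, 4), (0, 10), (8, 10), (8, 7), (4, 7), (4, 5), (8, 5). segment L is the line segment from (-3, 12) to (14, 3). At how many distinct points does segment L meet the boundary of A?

2

The segment meets the boundary at (6.444,7), (0.778,10).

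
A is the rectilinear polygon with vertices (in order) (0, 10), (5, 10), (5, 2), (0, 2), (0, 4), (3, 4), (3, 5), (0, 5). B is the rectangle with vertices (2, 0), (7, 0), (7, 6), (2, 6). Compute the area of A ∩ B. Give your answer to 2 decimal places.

11.00

The intersection is the polygon with vertices (5,2), (2,2), (2,4), (3,4), (3,5), (2,5), (2,6), (5,6).
By the shoelace formula its area is 11.00.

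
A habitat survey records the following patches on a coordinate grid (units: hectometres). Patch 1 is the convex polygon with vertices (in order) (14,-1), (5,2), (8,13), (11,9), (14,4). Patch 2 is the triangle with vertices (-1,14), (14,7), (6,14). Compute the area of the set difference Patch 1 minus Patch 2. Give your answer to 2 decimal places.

64.09

|Patch 1| = 70.5, |Patch 1∩Patch 2| = 6.4131.
|Patch 1 ∖ Patch 2| = |Patch 1| − |Patch 1∩Patch 2| = 70.5 − 6.4131 = 64.09.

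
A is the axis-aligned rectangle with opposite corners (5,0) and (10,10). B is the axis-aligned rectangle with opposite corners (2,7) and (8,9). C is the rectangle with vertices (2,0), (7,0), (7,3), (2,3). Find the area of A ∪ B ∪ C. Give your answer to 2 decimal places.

65.00

By inclusion–exclusion:
Individual areas: |A| = 50, |B| = 12, |C| = 15.
|A∩B|: x∈[5,8], y∈[7,9] → 3·2 = 6.
|A∩C|: x∈[5,7], y∈[0,3] → 2·3 = 6.
|B∩C| = 0 (no overlap).
|A∩B∩C| = 0.
|A ∪ B ∪ C| = 77 − 12 + 0 = 65.00.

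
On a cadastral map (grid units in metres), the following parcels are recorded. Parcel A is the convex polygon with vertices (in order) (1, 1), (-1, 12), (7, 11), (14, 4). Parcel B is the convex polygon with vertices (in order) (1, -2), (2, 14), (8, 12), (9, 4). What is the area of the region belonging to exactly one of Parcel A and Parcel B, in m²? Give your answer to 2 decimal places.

54.56

|Parcel A| = 99, |Parcel B| = 84, |Parcel A∩Parcel B| = 64.2206.
|Parcel A △ Parcel B| = |Parcel A| + |Parcel B| − 2·|Parcel A∩Parcel B| = 99 + 84 − 128.4412 = 54.56.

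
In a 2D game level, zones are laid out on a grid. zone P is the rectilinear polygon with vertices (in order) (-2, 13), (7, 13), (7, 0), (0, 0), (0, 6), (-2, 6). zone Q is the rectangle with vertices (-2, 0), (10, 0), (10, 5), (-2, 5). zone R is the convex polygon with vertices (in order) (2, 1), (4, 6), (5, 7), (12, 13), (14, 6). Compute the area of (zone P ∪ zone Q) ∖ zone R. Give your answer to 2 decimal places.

|zone P ∪ zone Q| = 130.
|(zone P ∪ zone Q) ∩ zone R| = 22.881.
|(zone P ∪ zone Q) ∖ zone R| = 130 − 22.881 = 107.12.

107.12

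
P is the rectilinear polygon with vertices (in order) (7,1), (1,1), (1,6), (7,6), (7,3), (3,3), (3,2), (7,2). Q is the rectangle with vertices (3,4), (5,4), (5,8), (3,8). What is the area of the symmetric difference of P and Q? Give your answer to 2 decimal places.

|P| = 26, |Q| = 8, |P∩Q| = 4.
|P △ Q| = |P| + |Q| − 2·|P∩Q| = 26 + 8 − 8 = 26.00.

26.00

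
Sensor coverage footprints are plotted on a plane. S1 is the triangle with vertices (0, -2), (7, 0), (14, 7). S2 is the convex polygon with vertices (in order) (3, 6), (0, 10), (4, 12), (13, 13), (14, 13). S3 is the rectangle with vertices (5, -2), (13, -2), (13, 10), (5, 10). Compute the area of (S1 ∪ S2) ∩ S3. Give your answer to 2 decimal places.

|S1 ∪ S2| = 58.5.
|(S1 ∪ S2) ∩ S3| = 18.70.

18.70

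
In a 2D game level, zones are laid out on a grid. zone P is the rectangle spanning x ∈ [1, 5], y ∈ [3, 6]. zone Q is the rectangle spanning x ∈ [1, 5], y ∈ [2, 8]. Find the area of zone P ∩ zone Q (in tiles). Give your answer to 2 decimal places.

12.00

|zone P∩zone Q|: x∈[1,5], y∈[3,6] → 4·3 = 12.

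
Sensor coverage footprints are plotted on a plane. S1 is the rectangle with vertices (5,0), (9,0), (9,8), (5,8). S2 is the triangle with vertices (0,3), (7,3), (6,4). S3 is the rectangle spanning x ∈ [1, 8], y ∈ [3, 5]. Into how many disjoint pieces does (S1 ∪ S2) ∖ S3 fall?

2

(S1 ∪ S2) ∖ S3 splits into 2 disjoint pieces (area 26, area 0.0833).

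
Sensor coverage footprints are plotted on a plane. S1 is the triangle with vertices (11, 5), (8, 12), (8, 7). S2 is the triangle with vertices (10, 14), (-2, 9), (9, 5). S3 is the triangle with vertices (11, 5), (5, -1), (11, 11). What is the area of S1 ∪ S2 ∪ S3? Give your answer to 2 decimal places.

68.51

By inclusion–exclusion:
Individual areas: |S1| = 7.5, |S2| = 51.5, |S3| = 18.
|S1∩S2| = 5.0355.
|S1∩S3| = 2.5962.
|S2∩S3| = 1.1319.
|S1∩S2∩S3| = 0.2771.
|S1 ∪ S2 ∪ S3| = 77 − 8.7635 + 0.2771 = 68.51.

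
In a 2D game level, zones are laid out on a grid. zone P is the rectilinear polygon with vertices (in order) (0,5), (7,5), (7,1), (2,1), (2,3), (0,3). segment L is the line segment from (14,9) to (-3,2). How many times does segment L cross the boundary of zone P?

2

The segment meets the boundary at (0,3.235), (4.286,5).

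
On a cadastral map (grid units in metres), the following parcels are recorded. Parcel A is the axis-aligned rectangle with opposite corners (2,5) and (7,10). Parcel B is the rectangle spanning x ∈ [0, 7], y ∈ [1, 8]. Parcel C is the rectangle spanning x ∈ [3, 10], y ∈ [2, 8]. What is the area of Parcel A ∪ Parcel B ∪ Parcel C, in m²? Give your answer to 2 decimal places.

By inclusion–exclusion:
Individual areas: |Parcel A| = 25, |Parcel B| = 49, |Parcel C| = 42.
|Parcel A∩Parcel B|: x∈[2,7], y∈[5,8] → 5·3 = 15.
|Parcel A∩Parcel C|: x∈[3,7], y∈[5,8] → 4·3 = 12.
|Parcel B∩Parcel C|: x∈[3,7], y∈[2,8] → 4·6 = 24.
|Parcel A∩Parcel B∩Parcel C| = 12.
|Parcel A ∪ Parcel B ∪ Parcel C| = 116 − 51 + 12 = 77.00.

77.00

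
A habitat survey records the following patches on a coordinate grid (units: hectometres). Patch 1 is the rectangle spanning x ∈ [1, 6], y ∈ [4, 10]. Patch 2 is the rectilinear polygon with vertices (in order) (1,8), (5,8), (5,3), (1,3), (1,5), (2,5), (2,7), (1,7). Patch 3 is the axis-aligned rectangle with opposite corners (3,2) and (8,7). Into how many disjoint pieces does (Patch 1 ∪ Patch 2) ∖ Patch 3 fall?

(Patch 1 ∪ Patch 2) ∖ Patch 3 is a single connected region.

1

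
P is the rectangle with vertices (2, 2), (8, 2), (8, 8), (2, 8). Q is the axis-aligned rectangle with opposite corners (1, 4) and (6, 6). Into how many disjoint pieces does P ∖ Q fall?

P ∖ Q is a single connected region.

1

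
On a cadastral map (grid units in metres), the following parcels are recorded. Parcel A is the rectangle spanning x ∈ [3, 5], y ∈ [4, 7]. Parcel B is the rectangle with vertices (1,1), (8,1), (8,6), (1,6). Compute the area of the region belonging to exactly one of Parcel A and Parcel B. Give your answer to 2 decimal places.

|Parcel A∩Parcel B|: x∈[3,5], y∈[4,6] → 2·2 = 4.
|Parcel A △ Parcel B| = |Parcel A| + |Parcel B| − 2·|Parcel A∩Parcel B| = 6 + 35 − 8 = 33.00.

33.00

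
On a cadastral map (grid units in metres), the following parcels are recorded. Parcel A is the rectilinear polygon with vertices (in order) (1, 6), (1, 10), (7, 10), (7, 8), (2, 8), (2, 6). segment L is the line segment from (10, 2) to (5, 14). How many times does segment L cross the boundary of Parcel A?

The segment meets the boundary at (6.667,10), (7,9.2).

2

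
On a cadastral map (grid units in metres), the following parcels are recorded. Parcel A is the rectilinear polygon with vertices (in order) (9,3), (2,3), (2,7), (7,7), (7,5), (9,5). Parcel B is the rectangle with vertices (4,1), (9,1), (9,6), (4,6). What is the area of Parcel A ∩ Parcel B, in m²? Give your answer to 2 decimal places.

The intersection is the polygon with vertices (4,3), (4,6), (7,6), (7,5), (9,5), (9,3).
By the shoelace formula its area is 13.00.

13.00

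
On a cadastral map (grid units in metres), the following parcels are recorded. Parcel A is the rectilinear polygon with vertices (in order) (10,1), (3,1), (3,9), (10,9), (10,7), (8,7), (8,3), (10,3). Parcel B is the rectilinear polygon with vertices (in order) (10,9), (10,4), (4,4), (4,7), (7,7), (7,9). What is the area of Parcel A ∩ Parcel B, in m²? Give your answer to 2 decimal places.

The intersection is the polygon with vertices (10,9), (10,7), (8,7), (8,4), (4,4), (4,7), (7,7), (7,9).
By the shoelace formula its area is 18.00.

18.00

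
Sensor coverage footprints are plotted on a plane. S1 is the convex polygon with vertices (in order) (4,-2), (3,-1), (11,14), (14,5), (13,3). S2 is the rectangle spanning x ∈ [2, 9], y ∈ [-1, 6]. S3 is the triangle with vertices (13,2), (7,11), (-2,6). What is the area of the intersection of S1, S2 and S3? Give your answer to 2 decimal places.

The intersection is the polygon with vertices (9,6), (9,3.067), (5.646,3.961), (6.733,6).
By the shoelace formula its area is 7.23.

7.23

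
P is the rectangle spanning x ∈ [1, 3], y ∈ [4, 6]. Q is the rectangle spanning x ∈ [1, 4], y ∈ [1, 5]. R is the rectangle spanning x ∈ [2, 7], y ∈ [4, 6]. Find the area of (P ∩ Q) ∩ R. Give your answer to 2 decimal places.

The region (P ∩ Q) ∩ R is the polygon with vertices (2,4), (2,5), (3,5), (3,4).
By the shoelace formula its area is 1.00.

1.00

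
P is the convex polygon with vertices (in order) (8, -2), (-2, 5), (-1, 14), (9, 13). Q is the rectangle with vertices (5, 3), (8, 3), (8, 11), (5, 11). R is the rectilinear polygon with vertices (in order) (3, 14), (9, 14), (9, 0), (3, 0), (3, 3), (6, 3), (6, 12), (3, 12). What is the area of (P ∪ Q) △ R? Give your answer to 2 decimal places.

89.88

|P ∪ Q| = 124.
|(P ∪ Q) ∩ R| = 45.5595.
|(P ∪ Q) △ R| = 124 + 57 − 91.119 = 89.88.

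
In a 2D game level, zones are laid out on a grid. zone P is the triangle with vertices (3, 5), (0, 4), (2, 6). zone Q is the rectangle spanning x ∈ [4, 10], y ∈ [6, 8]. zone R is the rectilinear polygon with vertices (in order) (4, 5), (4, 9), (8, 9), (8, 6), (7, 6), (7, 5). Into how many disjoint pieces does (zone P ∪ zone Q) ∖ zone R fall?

2

(zone P ∪ zone Q) ∖ zone R splits into 2 disjoint pieces (area 2, area 4).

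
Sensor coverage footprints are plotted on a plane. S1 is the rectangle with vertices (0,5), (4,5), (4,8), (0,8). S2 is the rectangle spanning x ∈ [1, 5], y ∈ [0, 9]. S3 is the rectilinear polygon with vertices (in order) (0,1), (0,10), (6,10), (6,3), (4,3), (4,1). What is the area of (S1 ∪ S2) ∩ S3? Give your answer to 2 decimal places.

33.00

|S1 ∪ S2| = 39.
|(S1 ∪ S2) ∩ S3| = 33.00.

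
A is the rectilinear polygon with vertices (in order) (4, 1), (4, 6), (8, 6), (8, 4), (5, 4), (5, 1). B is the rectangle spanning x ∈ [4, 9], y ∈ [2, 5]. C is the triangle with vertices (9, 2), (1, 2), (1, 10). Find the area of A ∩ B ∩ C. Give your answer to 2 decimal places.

4.50

The intersection is the polygon with vertices (6,5), (7,4), (5,4), (5,2), (4,2), (4,5).
By the shoelace formula its area is 4.50.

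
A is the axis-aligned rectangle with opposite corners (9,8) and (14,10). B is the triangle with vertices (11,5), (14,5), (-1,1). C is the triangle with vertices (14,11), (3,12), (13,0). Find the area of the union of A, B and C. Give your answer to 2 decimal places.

By inclusion–exclusion:
Individual areas: |A| = 10, |B| = 6, |C| = 61.
|A∩B| = 0.
|A∩C| = 9.6364.
|B∩C| = 2.2591.
|A∩B∩C| = 0.
|A ∪ B ∪ C| = 77 − 11.8955 + 0 = 65.10.

65.10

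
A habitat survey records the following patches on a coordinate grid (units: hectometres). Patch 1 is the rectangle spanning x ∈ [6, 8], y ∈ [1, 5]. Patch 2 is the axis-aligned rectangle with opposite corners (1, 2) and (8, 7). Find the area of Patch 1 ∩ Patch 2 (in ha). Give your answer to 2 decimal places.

|Patch 1∩Patch 2|: x∈[6,8], y∈[2,5] → 2·3 = 6.

6.00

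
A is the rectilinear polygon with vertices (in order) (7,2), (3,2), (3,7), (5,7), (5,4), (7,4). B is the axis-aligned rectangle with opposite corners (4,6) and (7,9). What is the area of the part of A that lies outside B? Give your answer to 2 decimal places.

13.00

|A| = 14, |A∩B| = 1.
|A ∖ B| = |A| − |A∩B| = 14 − 1 = 13.00.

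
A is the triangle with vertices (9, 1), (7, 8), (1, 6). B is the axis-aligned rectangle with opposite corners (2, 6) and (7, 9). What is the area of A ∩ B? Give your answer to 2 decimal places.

5.83

The intersection is the polygon with vertices (7,8), (7,6), (2,6), (2,6.333).
By the shoelace formula its area is 5.83.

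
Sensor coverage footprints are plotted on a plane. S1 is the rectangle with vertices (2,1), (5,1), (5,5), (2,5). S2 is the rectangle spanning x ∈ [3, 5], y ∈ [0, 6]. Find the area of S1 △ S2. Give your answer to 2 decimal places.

|S1∩S2|: x∈[3,5], y∈[1,5] → 2·4 = 8.
|S1 △ S2| = |S1| + |S2| − 2·|S1∩S2| = 12 + 12 − 16 = 8.00.

8.00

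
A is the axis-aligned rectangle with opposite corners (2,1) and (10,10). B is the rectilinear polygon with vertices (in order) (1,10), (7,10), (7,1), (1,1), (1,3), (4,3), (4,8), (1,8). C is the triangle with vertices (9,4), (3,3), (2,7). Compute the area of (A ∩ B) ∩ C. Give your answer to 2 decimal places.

|A ∩ B| = 35.
|(A ∩ B) ∩ C| = 6.25.

6.25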